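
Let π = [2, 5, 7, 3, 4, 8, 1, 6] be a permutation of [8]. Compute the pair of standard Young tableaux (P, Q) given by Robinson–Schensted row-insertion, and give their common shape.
P = [1, 3, 4, 6] / [2, 7, 8] / [5];  Q = [1, 2, 3, 6] / [4, 5, 8] / [7];  common shape = (4, 3, 1)

Row-insert the values π_1, π_2, … into P one at a time, bumping the leftmost entry strictly greater than the inserted value down to the next row. The recording tableau Q records, in position (i, j), the step at which that cell was added to P.
  Insert 2 (step 1): P = [2];  Q = [1]
  Insert 5 (step 2): P = [2, 5];  Q = [1, 2]
  Insert 7 (step 3): P = [2, 5, 7];  Q = [1, 2, 3]
  Insert 3 (step 4): P = [2, 3, 7] / [5];  Q = [1, 2, 3] / [4]
  Insert 4 (step 5): P = [2, 3, 4] / [5, 7];  Q = [1, 2, 3] / [4, 5]
  Insert 8 (step 6): P = [2, 3, 4, 8] / [5, 7];  Q = [1, 2, 3, 6] / [4, 5]
  Insert 1 (step 7): P = [1, 3, 4, 8] / [2, 7] / [5];  Q = [1, 2, 3, 6] / [4, 5] / [7]
  Insert 6 (step 8): P = [1, 3, 4, 6] / [2, 7, 8] / [5];  Q = [1, 2, 3, 6] / [4, 5, 8] / [7]
Final shape: (4, 3, 1).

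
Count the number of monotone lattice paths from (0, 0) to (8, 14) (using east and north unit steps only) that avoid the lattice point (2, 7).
Number of paths = 257994

Total paths from (0, 0) to (8, 14): C(22, 8) = 319770. Paths through (2, 7): (paths (0, 0) → (2, 7)) × (paths (2, 7) → (8, 14)) = C(9, 2) · C(13, 6) = 36 · 1716 = 61776. Avoidance count = 319770 − 61776 = 257994.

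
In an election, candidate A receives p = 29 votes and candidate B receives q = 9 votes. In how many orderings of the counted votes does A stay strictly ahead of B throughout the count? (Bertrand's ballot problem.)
Strict-lead orderings = 85795600

Total orderings of the 38 votes with 29 for A: C(38, 29) = 163011640. By the Bertrand ballot formula (Cycle Lemma / reflection principle), the number of orderings in which A is strictly ahead of B throughout is (p − q)/(p + q) · C(p + q, p) = (29 − 9)/(29 + 9) · 163011640 = 85795600.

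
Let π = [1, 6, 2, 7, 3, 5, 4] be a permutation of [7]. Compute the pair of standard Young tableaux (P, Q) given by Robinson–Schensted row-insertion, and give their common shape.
P = [1, 2, 3, 4] / [5, 7] / [6];  Q = [1, 2, 4, 6] / [3, 5] / [7];  common shape = (4, 2, 1)

Row-insert the values π_1, π_2, … into P one at a time, bumping the leftmost entry strictly greater than the inserted value down to the next row. The recording tableau Q records, in position (i, j), the step at which that cell was added to P.
  Insert 1 (step 1): P = [1];  Q = [1]
  Insert 6 (step 2): P = [1, 6];  Q = [1, 2]
  Insert 2 (step 3): P = [1, 2] / [6];  Q = [1, 2] / [3]
  Insert 7 (step 4): P = [1, 2, 7] / [6];  Q = [1, 2, 4] / [3]
  Insert 3 (step 5): P = [1, 2, 3] / [6, 7];  Q = [1, 2, 4] / [3, 5]
  Insert 5 (step 6): P = [1, 2, 3, 5] / [6, 7];  Q = [1, 2, 4, 6] / [3, 5]
  Insert 4 (step 7): P = [1, 2, 3, 4] / [5, 7] / [6];  Q = [1, 2, 4, 6] / [3, 5] / [7]
Final shape: (4, 2, 1).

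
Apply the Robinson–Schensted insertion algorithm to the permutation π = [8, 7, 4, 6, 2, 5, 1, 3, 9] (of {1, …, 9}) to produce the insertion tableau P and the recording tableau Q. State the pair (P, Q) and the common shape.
P = [1, 3, 9] / [2, 5] / [4, 6] / [7] / [8];  Q = [1, 4, 9] / [2, 6] / [3, 8] / [5] / [7];  common shape = (3, 2, 2, 1, 1)

Row-insert the values π_1, π_2, … into P one at a time, bumping the leftmost entry strictly greater than the inserted value down to the next row. The recording tableau Q records, in position (i, j), the step at which that cell was added to P.
  Insert 8 (step 1): P = [8];  Q = [1]
  Insert 7 (step 2): P = [7] / [8];  Q = [1] / [2]
  Insert 4 (step 3): P = [4] / [7] / [8];  Q = [1] / [2] / [3]
  Insert 6 (step 4): P = [4, 6] / [7] / [8];  Q = [1, 4] / [2] / [3]
  Insert 2 (step 5): P = [2, 6] / [4] / [7] / [8];  Q = [1, 4] / [2] / [3] / [5]
  Insert 5 (step 6): P = [2, 5] / [4, 6] / [7] / [8];  Q = [1, 4] / [2, 6] / [3] / [5]
  Insert 1 (step 7): P = [1, 5] / [2, 6] / [4] / [7] / [8];  Q = [1, 4] / [2, 6] / [3] / [5] / [7]
  Insert 3 (step 8): P = [1, 3] / [2, 5] / [4, 6] / [7] / [8];  Q = [1, 4] / [2, 6] / [3, 8] / [5] / [7]
  Insert 9 (step 9): P = [1, 3, 9] / [2, 5] / [4, 6] / [7] / [8];  Q = [1, 4, 9] / [2, 6] / [3, 8] / [5] / [7]
Final shape: (3, 2, 2, 1, 1).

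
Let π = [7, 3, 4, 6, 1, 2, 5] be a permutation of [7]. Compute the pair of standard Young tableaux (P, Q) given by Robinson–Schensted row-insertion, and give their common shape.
P = [1, 2, 5] / [3, 4, 6] / [7];  Q = [1, 3, 4] / [2, 6, 7] / [5];  common shape = (3, 3, 1)

Row-insert the values π_1, π_2, … into P one at a time, bumping the leftmost entry strictly greater than the inserted value down to the next row. The recording tableau Q records, in position (i, j), the step at which that cell was added to P.
  Insert 7 (step 1): P = [7];  Q = [1]
  Insert 3 (step 2): P = [3] / [7];  Q = [1] / [2]
  Insert 4 (step 3): P = [3, 4] / [7];  Q = [1, 3] / [2]
  Insert 6 (step 4): P = [3, 4, 6] / [7];  Q = [1, 3, 4] / [2]
  Insert 1 (step 5): P = [1, 4, 6] / [3] / [7];  Q = [1, 3, 4] / [2] / [5]
  Insert 2 (step 6): P = [1, 2, 6] / [3, 4] / [7];  Q = [1, 3, 4] / [2, 6] / [5]
  Insert 5 (step 7): P = [1, 2, 5] / [3, 4, 6] / [7];  Q = [1, 3, 4] / [2, 6, 7] / [5]
Final shape: (3, 3, 1).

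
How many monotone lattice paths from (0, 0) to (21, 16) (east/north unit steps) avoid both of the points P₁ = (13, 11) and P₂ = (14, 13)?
Number of paths = 8154853182

Inclusion–exclusion. Total paths: C(37, 21) = 12875774670. Through P₁: C(24, 13)·C(13, 8) = 3212537328. Through P₂: C(27, 14)·C(10, 7) = 2406996000. Since P₁ is strictly southwest of P₂, a monotone path through both must visit P₁ then P₂; paths through both = C(24, 13)·C(3, 1)·C(10, 7) = 898611840. Avoid both = 12875774670 − 3212537328 − 2406996000 + 898611840 = 8154853182.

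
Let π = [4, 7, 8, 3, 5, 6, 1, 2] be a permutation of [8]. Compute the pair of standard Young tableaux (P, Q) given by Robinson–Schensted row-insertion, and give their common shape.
P = [1, 2, 6] / [3, 5, 8] / [4, 7];  Q = [1, 2, 3] / [4, 5, 6] / [7, 8];  common shape = (3, 3, 2)

Row-insert the values π_1, π_2, … into P one at a time, bumping the leftmost entry strictly greater than the inserted value down to the next row. The recording tableau Q records, in position (i, j), the step at which that cell was added to P.
  Insert 4 (step 1): P = [4];  Q = [1]
  Insert 7 (step 2): P = [4, 7];  Q = [1, 2]
  Insert 8 (step 3): P = [4, 7, 8];  Q = [1, 2, 3]
  Insert 3 (step 4): P = [3, 7, 8] / [4];  Q = [1, 2, 3] / [4]
  Insert 5 (step 5): P = [3, 5, 8] / [4, 7];  Q = [1, 2, 3] / [4, 5]
  Insert 6 (step 6): P = [3, 5, 6] / [4, 7, 8];  Q = [1, 2, 3] / [4, 5, 6]
  Insert 1 (step 7): P = [1, 5, 6] / [3, 7, 8] / [4];  Q = [1, 2, 3] / [4, 5, 6] / [7]
  Insert 2 (step 8): P = [1, 2, 6] / [3, 5, 8] / [4, 7];  Q = [1, 2, 3] / [4, 5, 6] / [7, 8]
Final shape: (3, 3, 2).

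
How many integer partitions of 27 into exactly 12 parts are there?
p(27, 12 parts) = 172

Partitions of n into exactly k parts are in bijection with partitions of n − k into at most k parts (subtract 1 from each part). So p(27, exactly 12) = p(15, parts ≤ 12). Computing via the recurrence p(m, j) = p(m, j−1) + p(m−j, j) gives 172.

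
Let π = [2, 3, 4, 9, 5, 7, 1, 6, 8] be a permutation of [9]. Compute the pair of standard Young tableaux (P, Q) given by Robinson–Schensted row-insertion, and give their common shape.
P = [1, 3, 4, 5, 6, 8] / [2, 7] / [9];  Q = [1, 2, 3, 4, 6, 9] / [5, 8] / [7];  common shape = (6, 2, 1)

Row-insert the values π_1, π_2, … into P one at a time, bumping the leftmost entry strictly greater than the inserted value down to the next row. The recording tableau Q records, in position (i, j), the step at which that cell was added to P.
  Insert 2 (step 1): P = [2];  Q = [1]
  Insert 3 (step 2): P = [2, 3];  Q = [1, 2]
  Insert 4 (step 3): P = [2, 3, 4];  Q = [1, 2, 3]
  Insert 9 (step 4): P = [2, 3, 4, 9];  Q = [1, 2, 3, 4]
  Insert 5 (step 5): P = [2, 3, 4, 5] / [9];  Q = [1, 2, 3, 4] / [5]
  Insert 7 (step 6): P = [2, 3, 4, 5, 7] / [9];  Q = [1, 2, 3, 4, 6] / [5]
  Insert 1 (step 7): P = [1, 3, 4, 5, 7] / [2] / [9];  Q = [1, 2, 3, 4, 6] / [5] / [7]
  Insert 6 (step 8): P = [1, 3, 4, 5, 6] / [2, 7] / [9];  Q = [1, 2, 3, 4, 6] / [5, 8] / [7]
  Insert 8 (step 9): P = [1, 3, 4, 5, 6, 8] / [2, 7] / [9];  Q = [1, 2, 3, 4, 6, 9] / [5, 8] / [7]
Final shape: (6, 2, 1).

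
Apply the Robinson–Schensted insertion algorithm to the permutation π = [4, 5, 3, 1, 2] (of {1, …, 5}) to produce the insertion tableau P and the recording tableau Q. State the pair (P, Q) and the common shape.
P = [1, 2] / [3, 5] / [4];  Q = [1, 2] / [3, 5] / [4];  common shape = (2, 2, 1)

Row-insert the values π_1, π_2, … into P one at a time, bumping the leftmost entry strictly greater than the inserted value down to the next row. The recording tableau Q records, in position (i, j), the step at which that cell was added to P.
  Insert 4 (step 1): P = [4];  Q = [1]
  Insert 5 (step 2): P = [4, 5];  Q = [1, 2]
  Insert 3 (step 3): P = [3, 5] / [4];  Q = [1, 2] / [3]
  Insert 1 (step 4): P = [1, 5] / [3] / [4];  Q = [1, 2] / [3] / [4]
  Insert 2 (step 5): P = [1, 2] / [3, 5] / [4];  Q = [1, 2] / [3, 5] / [4]
Final shape: (2, 2, 1).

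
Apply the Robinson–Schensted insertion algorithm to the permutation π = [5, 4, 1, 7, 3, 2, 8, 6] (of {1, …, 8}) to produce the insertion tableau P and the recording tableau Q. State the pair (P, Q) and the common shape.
P = [1, 2, 6] / [3, 7, 8] / [4] / [5];  Q = [1, 4, 7] / [2, 5, 8] / [3] / [6];  common shape = (3, 3, 1, 1)

Row-insert the values π_1, π_2, … into P one at a time, bumping the leftmost entry strictly greater than the inserted value down to the next row. The recording tableau Q records, in position (i, j), the step at which that cell was added to P.
  Insert 5 (step 1): P = [5];  Q = [1]
  Insert 4 (step 2): P = [4] / [5];  Q = [1] / [2]
  Insert 1 (step 3): P = [1] / [4] / [5];  Q = [1] / [2] / [3]
  Insert 7 (step 4): P = [1, 7] / [4] / [5];  Q = [1, 4] / [2] / [3]
  Insert 3 (step 5): P = [1, 3] / [4, 7] / [5];  Q = [1, 4] / [2, 5] / [3]
  Insert 2 (step 6): P = [1, 2] / [3, 7] / [4] / [5];  Q = [1, 4] / [2, 5] / [3] / [6]
  Insert 8 (step 7): P = [1, 2, 8] / [3, 7] / [4] / [5];  Q = [1, 4, 7] / [2, 5] / [3] / [6]
  Insert 6 (step 8): P = [1, 2, 6] / [3, 7, 8] / [4] / [5];  Q = [1, 4, 7] / [2, 5, 8] / [3] / [6]
Final shape: (3, 3, 1, 1).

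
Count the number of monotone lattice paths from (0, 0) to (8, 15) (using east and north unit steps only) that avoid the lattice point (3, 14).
Number of paths = 486234

Total paths from (0, 0) to (8, 15): C(23, 8) = 490314. Paths through (3, 14): (paths (0, 0) → (3, 14)) × (paths (3, 14) → (8, 15)) = C(17, 3) · C(6, 5) = 680 · 6 = 4080. Avoidance count = 490314 − 4080 = 486234.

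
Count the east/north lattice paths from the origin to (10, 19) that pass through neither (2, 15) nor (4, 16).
Number of paths = 19589982

Inclusion–exclusion. Total paths: C(29, 10) = 20030010. Through P₁: C(17, 2)·C(12, 8) = 67320. Through P₂: C(20, 4)·C(9, 6) = 406980. Since P₁ is strictly southwest of P₂, a monotone path through both must visit P₁ then P₂; paths through both = C(17, 2)·C(3, 2)·C(9, 6) = 34272. Avoid both = 20030010 − 67320 − 406980 + 34272 = 19589982.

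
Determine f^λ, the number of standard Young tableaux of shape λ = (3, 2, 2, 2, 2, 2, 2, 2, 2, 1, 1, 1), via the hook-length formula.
# SYT of shape (3, 2, 2, 2, 2, 2, 2, 2, 2, 1, 1, 1) = 1662804

Hook-length formula: f^λ = n! / Π hook(c), product over all cells c of the Young diagram. For λ = (3, 2, 2, 2, 2, 2, 2, 2, 2, 1, 1, 1), n = 22 boxes. Hook lengths by row (left-to-right, top-to-bottom): [14, 10, 1]; [12, 8]; [11, 7]; [10, 6]; [9, 5]; [8, 4]; [7, 3]; [6, 2]; [5, 1]; [3]; [2]; [1]. Product of hooks = 675967057920000. So f^λ = 22! / 675967057920000 = 1124000727777607680000 / 675967057920000 = 1662804.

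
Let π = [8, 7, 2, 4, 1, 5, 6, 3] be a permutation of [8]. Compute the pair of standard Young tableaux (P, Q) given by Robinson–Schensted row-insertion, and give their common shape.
P = [1, 3, 5, 6] / [2, 4] / [7] / [8];  Q = [1, 4, 6, 7] / [2, 8] / [3] / [5];  common shape = (4, 2, 1, 1)

Row-insert the values π_1, π_2, … into P one at a time, bumping the leftmost entry strictly greater than the inserted value down to the next row. The recording tableau Q records, in position (i, j), the step at which that cell was added to P.
  Insert 8 (step 1): P = [8];  Q = [1]
  Insert 7 (step 2): P = [7] / [8];  Q = [1] / [2]
  Insert 2 (step 3): P = [2] / [7] / [8];  Q = [1] / [2] / [3]
  Insert 4 (step 4): P = [2, 4] / [7] / [8];  Q = [1, 4] / [2] / [3]
  Insert 1 (step 5): P = [1, 4] / [2] / [7] / [8];  Q = [1, 4] / [2] / [3] / [5]
  Insert 5 (step 6): P = [1, 4, 5] / [2] / [7] / [8];  Q = [1, 4, 6] / [2] / [3] / [5]
  Insert 6 (step 7): P = [1, 4, 5, 6] / [2] / [7] / [8];  Q = [1, 4, 6, 7] / [2] / [3] / [5]
  Insert 3 (step 8): P = [1, 3, 5, 6] / [2, 4] / [7] / [8];  Q = [1, 4, 6, 7] / [2, 8] / [3] / [5]
Final shape: (4, 2, 1, 1).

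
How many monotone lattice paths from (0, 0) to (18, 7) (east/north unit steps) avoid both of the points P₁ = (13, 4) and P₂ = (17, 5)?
Number of paths = 304118

Inclusion–exclusion. Total paths: C(25, 18) = 480700. Through P₁: C(17, 13)·C(8, 5) = 133280. Through P₂: C(22, 17)·C(3, 1) = 79002. Since P₁ is strictly southwest of P₂, a monotone path through both must visit P₁ then P₂; paths through both = C(17, 13)·C(5, 4)·C(3, 1) = 35700. Avoid both = 480700 − 133280 − 79002 + 35700 = 304118.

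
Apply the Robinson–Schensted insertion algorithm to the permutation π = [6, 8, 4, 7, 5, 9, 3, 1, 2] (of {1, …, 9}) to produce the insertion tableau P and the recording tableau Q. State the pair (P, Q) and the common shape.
P = [1, 2, 9] / [3, 5] / [4, 7] / [6] / [8];  Q = [1, 2, 6] / [3, 4] / [5, 9] / [7] / [8];  common shape = (3, 2, 2, 1, 1)

Row-insert the values π_1, π_2, … into P one at a time, bumping the leftmost entry strictly greater than the inserted value down to the next row. The recording tableau Q records, in position (i, j), the step at which that cell was added to P.
  Insert 6 (step 1): P = [6];  Q = [1]
  Insert 8 (step 2): P = [6, 8];  Q = [1, 2]
  Insert 4 (step 3): P = [4, 8] / [6];  Q = [1, 2] / [3]
  Insert 7 (step 4): P = [4, 7] / [6, 8];  Q = [1, 2] / [3, 4]
  Insert 5 (step 5): P = [4, 5] / [6, 7] / [8];  Q = [1, 2] / [3, 4] / [5]
  Insert 9 (step 6): P = [4, 5, 9] / [6, 7] / [8];  Q = [1, 2, 6] / [3, 4] / [5]
  Insert 3 (step 7): P = [3, 5, 9] / [4, 7] / [6] / [8];  Q = [1, 2, 6] / [3, 4] / [5] / [7]
  Insert 1 (step 8): P = [1, 5, 9] / [3, 7] / [4] / [6] / [8];  Q = [1, 2, 6] / [3, 4] / [5] / [7] / [8]
  Insert 2 (step 9): P = [1, 2, 9] / [3, 5] / [4, 7] / [6] / [8];  Q = [1, 2, 6] / [3, 4] / [5, 9] / [7] / [8]
Final shape: (3, 2, 2, 1, 1).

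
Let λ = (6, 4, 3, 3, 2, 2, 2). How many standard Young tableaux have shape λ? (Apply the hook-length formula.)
# SYT of shape (6, 4, 3, 3, 2, 2, 2) = 1454953500

Hook-length formula: f^λ = n! / Π hook(c), product over all cells c of the Young diagram. For λ = (6, 4, 3, 3, 2, 2, 2), n = 22 boxes. Hook lengths by row (left-to-right, top-to-bottom): [12, 11, 7, 4, 2, 1]; [9, 8, 4, 1]; [7, 6, 2]; [6, 5, 1]; [4, 3]; [3, 2]; [2, 1]. Product of hooks = 772533780480. So f^λ = 22! / 772533780480 = 1124000727777607680000 / 772533780480 = 1454953500.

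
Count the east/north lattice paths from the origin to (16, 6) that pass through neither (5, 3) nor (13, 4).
Number of paths = 35469

Inclusion–exclusion. Total paths: C(22, 16) = 74613. Through P₁: C(8, 5)·C(14, 11) = 20384. Through P₂: C(17, 13)·C(5, 3) = 23800. Since P₁ is strictly southwest of P₂, a monotone path through both must visit P₁ then P₂; paths through both = C(8, 5)·C(9, 8)·C(5, 3) = 5040. Avoid both = 74613 − 20384 − 23800 + 5040 = 35469.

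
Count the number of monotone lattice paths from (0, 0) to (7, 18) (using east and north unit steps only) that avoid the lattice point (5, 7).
Number of paths = 418924

Total paths from (0, 0) to (7, 18): C(25, 7) = 480700. Paths through (5, 7): (paths (0, 0) → (5, 7)) × (paths (5, 7) → (7, 18)) = C(12, 5) · C(13, 2) = 792 · 78 = 61776. Avoidance count = 480700 − 61776 = 418924.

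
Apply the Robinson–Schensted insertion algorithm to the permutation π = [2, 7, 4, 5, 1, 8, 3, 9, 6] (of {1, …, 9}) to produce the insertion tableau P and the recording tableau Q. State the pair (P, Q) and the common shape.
P = [1, 3, 5, 6, 9] / [2, 4, 8] / [7];  Q = [1, 2, 4, 6, 8] / [3, 7, 9] / [5];  common shape = (5, 3, 1)

Row-insert the values π_1, π_2, … into P one at a time, bumping the leftmost entry strictly greater than the inserted value down to the next row. The recording tableau Q records, in position (i, j), the step at which that cell was added to P.
  Insert 2 (step 1): P = [2];  Q = [1]
  Insert 7 (step 2): P = [2, 7];  Q = [1, 2]
  Insert 4 (step 3): P = [2, 4] / [7];  Q = [1, 2] / [3]
  Insert 5 (step 4): P = [2, 4, 5] / [7];  Q = [1, 2, 4] / [3]
  Insert 1 (step 5): P = [1, 4, 5] / [2] / [7];  Q = [1, 2, 4] / [3] / [5]
  Insert 8 (step 6): P = [1, 4, 5, 8] / [2] / [7];  Q = [1, 2, 4, 6] / [3] / [5]
  Insert 3 (step 7): P = [1, 3, 5, 8] / [2, 4] / [7];  Q = [1, 2, 4, 6] / [3, 7] / [5]
  Insert 9 (step 8): P = [1, 3, 5, 8, 9] / [2, 4] / [7];  Q = [1, 2, 4, 6, 8] / [3, 7] / [5]
  Insert 6 (step 9): P = [1, 3, 5, 6, 9] / [2, 4, 8] / [7];  Q = [1, 2, 4, 6, 8] / [3, 7, 9] / [5]
Final shape: (5, 3, 1).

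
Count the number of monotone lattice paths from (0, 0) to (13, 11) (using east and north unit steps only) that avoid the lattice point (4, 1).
Number of paths = 2034254

Total paths from (0, 0) to (13, 11): C(24, 13) = 2496144. Paths through (4, 1): (paths (0, 0) → (4, 1)) × (paths (4, 1) → (13, 11)) = C(5, 4) · C(19, 9) = 5 · 92378 = 461890. Avoidance count = 2496144 − 461890 = 2034254.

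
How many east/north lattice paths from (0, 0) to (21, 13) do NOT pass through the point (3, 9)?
Number of paths = 926374460

Total paths from (0, 0) to (21, 13): C(34, 21) = 927983760. Paths through (3, 9): (paths (0, 0) → (3, 9)) × (paths (3, 9) → (21, 13)) = C(12, 3) · C(22, 18) = 220 · 7315 = 1609300. Avoidance count = 927983760 − 1609300 = 926374460.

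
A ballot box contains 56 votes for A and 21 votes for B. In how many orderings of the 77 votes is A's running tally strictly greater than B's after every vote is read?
Strict-lead orderings = 1816689520403260900

Total orderings of the 77 votes with 56 for A: C(77, 56) = 3996716944887173980. By the Bertrand ballot formula (Cycle Lemma / reflection principle), the number of orderings in which A is strictly ahead of B throughout is (p − q)/(p + q) · C(p + q, p) = (56 − 21)/(56 + 21) · 3996716944887173980 = 1816689520403260900.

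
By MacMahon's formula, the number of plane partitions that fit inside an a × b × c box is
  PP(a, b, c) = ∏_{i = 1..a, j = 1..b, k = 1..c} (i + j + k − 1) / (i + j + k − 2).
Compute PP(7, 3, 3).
PP(7, 3, 3) = 108900

Evaluate the triple product over i = 1..7, j = 1..3, k = 1..3. The factors are (2/1) · (3/2) · (4/3) · (3/2) · (4/3) · (5/4) · (4/3) · (5/4) · … (63 factors total). The numerators and denominators telescope so the product is an integer; carrying out the multiplication exactly gives PP(7, 3, 3) = 108900.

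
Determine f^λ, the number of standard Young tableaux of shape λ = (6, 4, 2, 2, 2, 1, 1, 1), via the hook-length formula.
# SYT of shape (6, 4, 2, 2, 2, 1, 1, 1) = 28651392

Hook-length formula: f^λ = n! / Π hook(c), product over all cells c of the Young diagram. For λ = (6, 4, 2, 2, 2, 1, 1, 1), n = 19 boxes. Hook lengths by row (left-to-right, top-to-bottom): [13, 9, 5, 4, 2, 1]; [10, 6, 2, 1]; [7, 3]; [6, 2]; [5, 1]; [3]; [2]; [1]. Product of hooks = 4245696000. So f^λ = 19! / 4245696000 = 121645100408832000 / 4245696000 = 28651392.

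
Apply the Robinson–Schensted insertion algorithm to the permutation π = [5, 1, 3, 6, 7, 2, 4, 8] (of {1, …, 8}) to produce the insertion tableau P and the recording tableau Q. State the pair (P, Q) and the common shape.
P = [1, 2, 4, 7, 8] / [3, 6] / [5];  Q = [1, 3, 4, 5, 8] / [2, 7] / [6];  common shape = (5, 2, 1)

Row-insert the values π_1, π_2, … into P one at a time, bumping the leftmost entry strictly greater than the inserted value down to the next row. The recording tableau Q records, in position (i, j), the step at which that cell was added to P.
  Insert 5 (step 1): P = [5];  Q = [1]
  Insert 1 (step 2): P = [1] / [5];  Q = [1] / [2]
  Insert 3 (step 3): P = [1, 3] / [5];  Q = [1, 3] / [2]
  Insert 6 (step 4): P = [1, 3, 6] / [5];  Q = [1, 3, 4] / [2]
  Insert 7 (step 5): P = [1, 3, 6, 7] / [5];  Q = [1, 3, 4, 5] / [2]
  Insert 2 (step 6): P = [1, 2, 6, 7] / [3] / [5];  Q = [1, 3, 4, 5] / [2] / [6]
  Insert 4 (step 7): P = [1, 2, 4, 7] / [3, 6] / [5];  Q = [1, 3, 4, 5] / [2, 7] / [6]
  Insert 8 (step 8): P = [1, 2, 4, 7, 8] / [3, 6] / [5];  Q = [1, 3, 4, 5, 8] / [2, 7] / [6]
Final shape: (5, 2, 1).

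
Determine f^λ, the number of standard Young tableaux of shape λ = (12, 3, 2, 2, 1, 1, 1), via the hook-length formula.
# SYT of shape (12, 3, 2, 2, 1, 1, 1) = 96996900

Hook-length formula: f^λ = n! / Π hook(c), product over all cells c of the Young diagram. For λ = (12, 3, 2, 2, 1, 1, 1), n = 22 boxes. Hook lengths by row (left-to-right, top-to-bottom): [18, 14, 11, 9, 8, 7, 6, 5, 4, 3, 2, 1]; [8, 4, 1]; [6, 2]; [5, 1]; [3]; [2]; [1]. Product of hooks = 11588006707200. So f^λ = 22! / 11588006707200 = 1124000727777607680000 / 11588006707200 = 96996900.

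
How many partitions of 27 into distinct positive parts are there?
q(27) = 192

A partition into distinct parts is a strictly decreasing sequence summing to n. The recurrence d(n, m) = d(n, m−1) + d(n−m, m−1) (use part m at most once) with q(n) = d(n, n) gives q(27) = 192. (Euler's theorem: # distinct-part partitions = # odd-part partitions.)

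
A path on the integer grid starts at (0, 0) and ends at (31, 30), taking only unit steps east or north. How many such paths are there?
Number of paths = 232714176627630544

A monotone lattice path from (0, 0) to (31, 30) consists of 31 east steps and 30 north steps in some order, so it is determined by which 31 of the 61 steps are east. The count is C(61, 31) = 232714176627630544.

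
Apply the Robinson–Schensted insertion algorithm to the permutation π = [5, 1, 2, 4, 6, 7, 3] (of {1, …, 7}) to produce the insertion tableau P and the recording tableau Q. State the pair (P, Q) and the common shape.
P = [1, 2, 3, 6, 7] / [4] / [5];  Q = [1, 3, 4, 5, 6] / [2] / [7];  common shape = (5, 1, 1)

Row-insert the values π_1, π_2, … into P one at a time, bumping the leftmost entry strictly greater than the inserted value down to the next row. The recording tableau Q records, in position (i, j), the step at which that cell was added to P.
  Insert 5 (step 1): P = [5];  Q = [1]
  Insert 1 (step 2): P = [1] / [5];  Q = [1] / [2]
  Insert 2 (step 3): P = [1, 2] / [5];  Q = [1, 3] / [2]
  Insert 4 (step 4): P = [1, 2, 4] / [5];  Q = [1, 3, 4] / [2]
  Insert 6 (step 5): P = [1, 2, 4, 6] / [5];  Q = [1, 3, 4, 5] / [2]
  Insert 7 (step 6): P = [1, 2, 4, 6, 7] / [5];  Q = [1, 3, 4, 5, 6] / [2]
  Insert 3 (step 7): P = [1, 2, 3, 6, 7] / [4] / [5];  Q = [1, 3, 4, 5, 6] / [2] / [7]
Final shape: (5, 1, 1).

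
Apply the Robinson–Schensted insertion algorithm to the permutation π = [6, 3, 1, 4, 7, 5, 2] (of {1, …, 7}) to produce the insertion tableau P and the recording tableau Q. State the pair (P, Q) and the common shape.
P = [1, 2, 5] / [3, 4] / [6, 7];  Q = [1, 4, 5] / [2, 6] / [3, 7];  common shape = (3, 2, 2)

Row-insert the values π_1, π_2, … into P one at a time, bumping the leftmost entry strictly greater than the inserted value down to the next row. The recording tableau Q records, in position (i, j), the step at which that cell was added to P.
  Insert 6 (step 1): P = [6];  Q = [1]
  Insert 3 (step 2): P = [3] / [6];  Q = [1] / [2]
  Insert 1 (step 3): P = [1] / [3] / [6];  Q = [1] / [2] / [3]
  Insert 4 (step 4): P = [1, 4] / [3] / [6];  Q = [1, 4] / [2] / [3]
  Insert 7 (step 5): P = [1, 4, 7] / [3] / [6];  Q = [1, 4, 5] / [2] / [3]
  Insert 5 (step 6): P = [1, 4, 5] / [3, 7] / [6];  Q = [1, 4, 5] / [2, 6] / [3]
  Insert 2 (step 7): P = [1, 2, 5] / [3, 4] / [6, 7];  Q = [1, 4, 5] / [2, 6] / [3, 7]
Final shape: (3, 2, 2).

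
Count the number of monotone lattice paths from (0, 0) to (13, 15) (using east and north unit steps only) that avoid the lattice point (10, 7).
Number of paths = 34233240

Total paths from (0, 0) to (13, 15): C(28, 13) = 37442160. Paths through (10, 7): (paths (0, 0) → (10, 7)) × (paths (10, 7) → (13, 15)) = C(17, 10) · C(11, 3) = 19448 · 165 = 3208920. Avoidance count = 37442160 − 3208920 = 34233240.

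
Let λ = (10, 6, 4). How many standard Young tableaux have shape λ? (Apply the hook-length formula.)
# SYT of shape (10, 6, 4) = 5038800

Hook-length formula: f^λ = n! / Π hook(c), product over all cells c of the Young diagram. For λ = (10, 6, 4), n = 20 boxes. Hook lengths by row (left-to-right, top-to-bottom): [12, 11, 10, 9, 7, 6, 4, 3, 2, 1]; [7, 6, 5, 4, 2, 1]; [4, 3, 2, 1]. Product of hooks = 482833612800. So f^λ = 20! / 482833612800 = 2432902008176640000 / 482833612800 = 5038800.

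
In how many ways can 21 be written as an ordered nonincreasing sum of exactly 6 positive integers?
p(21, 6 parts) = 110

Partitions of n into exactly k parts are in bijection with partitions of n − k into at most k parts (subtract 1 from each part). So p(21, exactly 6) = p(15, parts ≤ 6). Computing via the recurrence p(m, j) = p(m, j−1) + p(m−j, j) gives 110.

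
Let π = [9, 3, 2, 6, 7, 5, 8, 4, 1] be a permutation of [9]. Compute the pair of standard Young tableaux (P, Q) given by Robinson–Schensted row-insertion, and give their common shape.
P = [1, 4, 7, 8] / [2, 5] / [3] / [6] / [9];  Q = [1, 4, 5, 7] / [2, 6] / [3] / [8] / [9];  common shape = (4, 2, 1, 1, 1)

Row-insert the values π_1, π_2, … into P one at a time, bumping the leftmost entry strictly greater than the inserted value down to the next row. The recording tableau Q records, in position (i, j), the step at which that cell was added to P.
  Insert 9 (step 1): P = [9];  Q = [1]
  Insert 3 (step 2): P = [3] / [9];  Q = [1] / [2]
  Insert 2 (step 3): P = [2] / [3] / [9];  Q = [1] / [2] / [3]
  Insert 6 (step 4): P = [2, 6] / [3] / [9];  Q = [1, 4] / [2] / [3]
  Insert 7 (step 5): P = [2, 6, 7] / [3] / [9];  Q = [1, 4, 5] / [2] / [3]
  Insert 5 (step 6): P = [2, 5, 7] / [3, 6] / [9];  Q = [1, 4, 5] / [2, 6] / [3]
  Insert 8 (step 7): P = [2, 5, 7, 8] / [3, 6] / [9];  Q = [1, 4, 5, 7] / [2, 6] / [3]
  Insert 4 (step 8): P = [2, 4, 7, 8] / [3, 5] / [6] / [9];  Q = [1, 4, 5, 7] / [2, 6] / [3] / [8]
  Insert 1 (step 9): P = [1, 4, 7, 8] / [2, 5] / [3] / [6] / [9];  Q = [1, 4, 5, 7] / [2, 6] / [3] / [8] / [9]
Final shape: (4, 2, 1, 1, 1).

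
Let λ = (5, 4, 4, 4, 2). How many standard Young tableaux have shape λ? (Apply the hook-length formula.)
# SYT of shape (5, 4, 4, 4, 2) = 7759752

Hook-length formula: f^λ = n! / Π hook(c), product over all cells c of the Young diagram. For λ = (5, 4, 4, 4, 2), n = 19 boxes. Hook lengths by row (left-to-right, top-to-bottom): [9, 8, 6, 5, 1]; [7, 6, 4, 3]; [6, 5, 3, 2]; [5, 4, 2, 1]; [2, 1]. Product of hooks = 15676416000. So f^λ = 19! / 15676416000 = 121645100408832000 / 15676416000 = 7759752.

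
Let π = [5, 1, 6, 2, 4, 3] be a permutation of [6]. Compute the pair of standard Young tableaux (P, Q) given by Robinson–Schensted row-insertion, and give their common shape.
P = [1, 2, 3] / [4, 6] / [5];  Q = [1, 3, 5] / [2, 4] / [6];  common shape = (3, 2, 1)

Row-insert the values π_1, π_2, … into P one at a time, bumping the leftmost entry strictly greater than the inserted value down to the next row. The recording tableau Q records, in position (i, j), the step at which that cell was added to P.
  Insert 5 (step 1): P = [5];  Q = [1]
  Insert 1 (step 2): P = [1] / [5];  Q = [1] / [2]
  Insert 6 (step 3): P = [1, 6] / [5];  Q = [1, 3] / [2]
  Insert 2 (step 4): P = [1, 2] / [5, 6];  Q = [1, 3] / [2, 4]
  Insert 4 (step 5): P = [1, 2, 4] / [5, 6];  Q = [1, 3, 5] / [2, 4]
  Insert 3 (step 6): P = [1, 2, 3] / [4, 6] / [5];  Q = [1, 3, 5] / [2, 4] / [6]
Final shape: (3, 2, 1).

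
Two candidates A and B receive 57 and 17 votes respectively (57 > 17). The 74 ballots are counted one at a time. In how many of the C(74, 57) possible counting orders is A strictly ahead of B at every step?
Strict-lead orderings = 12404138972881440

Total orderings of the 74 votes with 57 for A: C(74, 57) = 22947657099830664. By the Bertrand ballot formula (Cycle Lemma / reflection principle), the number of orderings in which A is strictly ahead of B throughout is (p − q)/(p + q) · C(p + q, p) = (57 − 17)/(57 + 17) · 22947657099830664 = 12404138972881440.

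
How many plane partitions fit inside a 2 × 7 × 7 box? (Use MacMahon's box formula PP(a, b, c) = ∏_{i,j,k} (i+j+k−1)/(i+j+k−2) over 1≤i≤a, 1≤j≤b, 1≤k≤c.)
PP(2, 7, 7) = 2760615

Evaluate the triple product over i = 1..2, j = 1..7, k = 1..7. The factors are (2/1) · (3/2) · (4/3) · (5/4) · (6/5) · (7/6) · (8/7) · (3/2) · … (98 factors total). The numerators and denominators telescope so the product is an integer; carrying out the multiplication exactly gives PP(2, 7, 7) = 2760615.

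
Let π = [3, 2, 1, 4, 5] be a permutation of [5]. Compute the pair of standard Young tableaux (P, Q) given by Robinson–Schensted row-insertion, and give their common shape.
P = [1, 4, 5] / [2] / [3];  Q = [1, 4, 5] / [2] / [3];  common shape = (3, 1, 1)

Row-insert the values π_1, π_2, … into P one at a time, bumping the leftmost entry strictly greater than the inserted value down to the next row. The recording tableau Q records, in position (i, j), the step at which that cell was added to P.
  Insert 3 (step 1): P = [3];  Q = [1]
  Insert 2 (step 2): P = [2] / [3];  Q = [1] / [2]
  Insert 1 (step 3): P = [1] / [2] / [3];  Q = [1] / [2] / [3]
  Insert 4 (step 4): P = [1, 4] / [2] / [3];  Q = [1, 4] / [2] / [3]
  Insert 5 (step 5): P = [1, 4, 5] / [2] / [3];  Q = [1, 4, 5] / [2] / [3]
Final shape: (3, 1, 1).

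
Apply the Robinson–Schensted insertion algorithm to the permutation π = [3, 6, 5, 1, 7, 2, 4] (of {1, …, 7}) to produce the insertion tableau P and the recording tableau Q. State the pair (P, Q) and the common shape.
P = [1, 2, 4] / [3, 5, 7] / [6];  Q = [1, 2, 5] / [3, 6, 7] / [4];  common shape = (3, 3, 1)

Row-insert the values π_1, π_2, … into P one at a time, bumping the leftmost entry strictly greater than the inserted value down to the next row. The recording tableau Q records, in position (i, j), the step at which that cell was added to P.
  Insert 3 (step 1): P = [3];  Q = [1]
  Insert 6 (step 2): P = [3, 6];  Q = [1, 2]
  Insert 5 (step 3): P = [3, 5] / [6];  Q = [1, 2] / [3]
  Insert 1 (step 4): P = [1, 5] / [3] / [6];  Q = [1, 2] / [3] / [4]
  Insert 7 (step 5): P = [1, 5, 7] / [3] / [6];  Q = [1, 2, 5] / [3] / [4]
  Insert 2 (step 6): P = [1, 2, 7] / [3, 5] / [6];  Q = [1, 2, 5] / [3, 6] / [4]
  Insert 4 (step 7): P = [1, 2, 4] / [3, 5, 7] / [6];  Q = [1, 2, 5] / [3, 6, 7] / [4]
Final shape: (3, 3, 1).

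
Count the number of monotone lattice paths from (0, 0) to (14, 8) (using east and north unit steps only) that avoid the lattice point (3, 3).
Number of paths = 232410

Total paths from (0, 0) to (14, 8): C(22, 14) = 319770. Paths through (3, 3): (paths (0, 0) → (3, 3)) × (paths (3, 3) → (14, 8)) = C(6, 3) · C(16, 11) = 20 · 4368 = 87360. Avoidance count = 319770 − 87360 = 232410.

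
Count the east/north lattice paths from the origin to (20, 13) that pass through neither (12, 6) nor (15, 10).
Number of paths = 307041980

Inclusion–exclusion. Total paths: C(33, 20) = 573166440. Through P₁: C(18, 12)·C(15, 8) = 119459340. Through P₂: C(25, 15)·C(8, 5) = 183050560. Since P₁ is strictly southwest of P₂, a monotone path through both must visit P₁ then P₂; paths through both = C(18, 12)·C(7, 3)·C(8, 5) = 36385440. Avoid both = 573166440 − 119459340 − 183050560 + 36385440 = 307041980.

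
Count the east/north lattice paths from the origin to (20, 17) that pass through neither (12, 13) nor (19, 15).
Number of paths = 8324950050

Inclusion–exclusion. Total paths: C(37, 20) = 15905368710. Through P₁: C(25, 12)·C(12, 8) = 2574148500. Through P₂: C(34, 19)·C(3, 1) = 5567902560. Since P₁ is strictly southwest of P₂, a monotone path through both must visit P₁ then P₂; paths through both = C(25, 12)·C(9, 7)·C(3, 1) = 561632400. Avoid both = 15905368710 − 2574148500 − 5567902560 + 561632400 = 8324950050.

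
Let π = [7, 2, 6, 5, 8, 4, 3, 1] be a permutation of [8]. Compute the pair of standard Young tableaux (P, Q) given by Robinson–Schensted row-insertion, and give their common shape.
P = [1, 3, 8] / [2] / [4] / [5] / [6] / [7];  Q = [1, 3, 5] / [2] / [4] / [6] / [7] / [8];  common shape = (3, 1, 1, 1, 1, 1)

Row-insert the values π_1, π_2, … into P one at a time, bumping the leftmost entry strictly greater than the inserted value down to the next row. The recording tableau Q records, in position (i, j), the step at which that cell was added to P.
  Insert 7 (step 1): P = [7];  Q = [1]
  Insert 2 (step 2): P = [2] / [7];  Q = [1] / [2]
  Insert 6 (step 3): P = [2, 6] / [7];  Q = [1, 3] / [2]
  Insert 5 (step 4): P = [2, 5] / [6] / [7];  Q = [1, 3] / [2] / [4]
  Insert 8 (step 5): P = [2, 5, 8] / [6] / [7];  Q = [1, 3, 5] / [2] / [4]
  Insert 4 (step 6): P = [2, 4, 8] / [5] / [6] / [7];  Q = [1, 3, 5] / [2] / [4] / [6]
  Insert 3 (step 7): P = [2, 3, 8] / [4] / [5] / [6] / [7];  Q = [1, 3, 5] / [2] / [4] / [6] / [7]
  Insert 1 (step 8): P = [1, 3, 8] / [2] / [4] / [5] / [6] / [7];  Q = [1, 3, 5] / [2] / [4] / [6] / [7] / [8]
Final shape: (3, 1, 1, 1, 1, 1).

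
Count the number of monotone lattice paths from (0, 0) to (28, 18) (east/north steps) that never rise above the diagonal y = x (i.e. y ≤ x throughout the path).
Number of paths = 1069258071970

By the reflection principle (André's argument), the number of monotone paths to (28, 18) with n ≤ m that never go above y = x is C(46, 28) − C(46, 29) = 2818953098830 − 1749695026860 = 1069258071970.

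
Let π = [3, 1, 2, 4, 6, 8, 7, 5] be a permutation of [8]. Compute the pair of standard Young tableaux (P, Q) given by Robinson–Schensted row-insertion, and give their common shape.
P = [1, 2, 4, 5, 7] / [3, 6] / [8];  Q = [1, 3, 4, 5, 6] / [2, 7] / [8];  common shape = (5, 2, 1)

Row-insert the values π_1, π_2, … into P one at a time, bumping the leftmost entry strictly greater than the inserted value down to the next row. The recording tableau Q records, in position (i, j), the step at which that cell was added to P.
  Insert 3 (step 1): P = [3];  Q = [1]
  Insert 1 (step 2): P = [1] / [3];  Q = [1] / [2]
  Insert 2 (step 3): P = [1, 2] / [3];  Q = [1, 3] / [2]
  Insert 4 (step 4): P = [1, 2, 4] / [3];  Q = [1, 3, 4] / [2]
  Insert 6 (step 5): P = [1, 2, 4, 6] / [3];  Q = [1, 3, 4, 5] / [2]
  Insert 8 (step 6): P = [1, 2, 4, 6, 8] / [3];  Q = [1, 3, 4, 5, 6] / [2]
  Insert 7 (step 7): P = [1, 2, 4, 6, 7] / [3, 8];  Q = [1, 3, 4, 5, 6] / [2, 7]
  Insert 5 (step 8): P = [1, 2, 4, 5, 7] / [3, 6] / [8];  Q = [1, 3, 4, 5, 6] / [2, 7] / [8]
Final shape: (5, 2, 1).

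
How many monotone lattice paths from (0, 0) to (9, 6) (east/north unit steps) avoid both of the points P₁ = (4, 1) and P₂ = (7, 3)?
Number of paths = 3045

Inclusion–exclusion. Total paths: C(15, 9) = 5005. Through P₁: C(5, 4)·C(10, 5) = 1260. Through P₂: C(10, 7)·C(5, 2) = 1200. Since P₁ is strictly southwest of P₂, a monotone path through both must visit P₁ then P₂; paths through both = C(5, 4)·C(5, 3)·C(5, 2) = 500. Avoid both = 5005 − 1260 − 1200 + 500 = 3045.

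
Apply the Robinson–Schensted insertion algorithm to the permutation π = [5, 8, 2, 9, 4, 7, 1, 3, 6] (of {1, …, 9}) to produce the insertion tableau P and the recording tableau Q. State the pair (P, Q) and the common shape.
P = [1, 3, 6] / [2, 4, 7] / [5, 8, 9];  Q = [1, 2, 4] / [3, 5, 6] / [7, 8, 9];  common shape = (3, 3, 3)

Row-insert the values π_1, π_2, … into P one at a time, bumping the leftmost entry strictly greater than the inserted value down to the next row. The recording tableau Q records, in position (i, j), the step at which that cell was added to P.
  Insert 5 (step 1): P = [5];  Q = [1]
  Insert 8 (step 2): P = [5, 8];  Q = [1, 2]
  Insert 2 (step 3): P = [2, 8] / [5];  Q = [1, 2] / [3]
  Insert 9 (step 4): P = [2, 8, 9] / [5];  Q = [1, 2, 4] / [3]
  Insert 4 (step 5): P = [2, 4, 9] / [5, 8];  Q = [1, 2, 4] / [3, 5]
  Insert 7 (step 6): P = [2, 4, 7] / [5, 8, 9];  Q = [1, 2, 4] / [3, 5, 6]
  Insert 1 (step 7): P = [1, 4, 7] / [2, 8, 9] / [5];  Q = [1, 2, 4] / [3, 5, 6] / [7]
  Insert 3 (step 8): P = [1, 3, 7] / [2, 4, 9] / [5, 8];  Q = [1, 2, 4] / [3, 5, 6] / [7, 8]
  Insert 6 (step 9): P = [1, 3, 6] / [2, 4, 7] / [5, 8, 9];  Q = [1, 2, 4] / [3, 5, 6] / [7, 8, 9]
Final shape: (3, 3, 3).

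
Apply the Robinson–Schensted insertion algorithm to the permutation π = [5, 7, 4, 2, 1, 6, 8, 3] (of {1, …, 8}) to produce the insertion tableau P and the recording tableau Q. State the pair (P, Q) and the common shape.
P = [1, 3, 8] / [2, 6] / [4, 7] / [5];  Q = [1, 2, 7] / [3, 6] / [4, 8] / [5];  common shape = (3, 2, 2, 1)

Row-insert the values π_1, π_2, … into P one at a time, bumping the leftmost entry strictly greater than the inserted value down to the next row. The recording tableau Q records, in position (i, j), the step at which that cell was added to P.
  Insert 5 (step 1): P = [5];  Q = [1]
  Insert 7 (step 2): P = [5, 7];  Q = [1, 2]
  Insert 4 (step 3): P = [4, 7] / [5];  Q = [1, 2] / [3]
  Insert 2 (step 4): P = [2, 7] / [4] / [5];  Q = [1, 2] / [3] / [4]
  Insert 1 (step 5): P = [1, 7] / [2] / [4] / [5];  Q = [1, 2] / [3] / [4] / [5]
  Insert 6 (step 6): P = [1, 6] / [2, 7] / [4] / [5];  Q = [1, 2] / [3, 6] / [4] / [5]
  Insert 8 (step 7): P = [1, 6, 8] / [2, 7] / [4] / [5];  Q = [1, 2, 7] / [3, 6] / [4] / [5]
  Insert 3 (step 8): P = [1, 3, 8] / [2, 6] / [4, 7] / [5];  Q = [1, 2, 7] / [3, 6] / [4, 8] / [5]
Final shape: (3, 2, 2, 1).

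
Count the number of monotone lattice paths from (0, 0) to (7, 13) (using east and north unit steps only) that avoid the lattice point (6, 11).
Number of paths = 40392

Total paths from (0, 0) to (7, 13): C(20, 7) = 77520. Paths through (6, 11): (paths (0, 0) → (6, 11)) × (paths (6, 11) → (7, 13)) = C(17, 6) · C(3, 1) = 12376 · 3 = 37128. Avoidance count = 77520 − 37128 = 40392.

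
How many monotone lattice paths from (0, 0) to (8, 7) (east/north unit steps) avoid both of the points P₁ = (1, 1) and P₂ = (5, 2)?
Number of paths = 2387

Inclusion–exclusion. Total paths: C(15, 8) = 6435. Through P₁: C(2, 1)·C(13, 7) = 3432. Through P₂: C(7, 5)·C(8, 3) = 1176. Since P₁ is strictly southwest of P₂, a monotone path through both must visit P₁ then P₂; paths through both = C(2, 1)·C(5, 4)·C(8, 3) = 560. Avoid both = 6435 − 3432 − 1176 + 560 = 2387.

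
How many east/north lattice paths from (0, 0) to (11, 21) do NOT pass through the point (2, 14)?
Number of paths = 127651680

Total paths from (0, 0) to (11, 21): C(32, 11) = 129024480. Paths through (2, 14): (paths (0, 0) → (2, 14)) × (paths (2, 14) → (11, 21)) = C(16, 2) · C(16, 9) = 120 · 11440 = 1372800. Avoidance count = 129024480 − 1372800 = 127651680.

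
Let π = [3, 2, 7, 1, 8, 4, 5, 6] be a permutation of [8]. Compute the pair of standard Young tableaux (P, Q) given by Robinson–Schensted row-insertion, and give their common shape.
P = [1, 4, 5, 6] / [2, 7, 8] / [3];  Q = [1, 3, 5, 8] / [2, 6, 7] / [4];  common shape = (4, 3, 1)

Row-insert the values π_1, π_2, … into P one at a time, bumping the leftmost entry strictly greater than the inserted value down to the next row. The recording tableau Q records, in position (i, j), the step at which that cell was added to P.
  Insert 3 (step 1): P = [3];  Q = [1]
  Insert 2 (step 2): P = [2] / [3];  Q = [1] / [2]
  Insert 7 (step 3): P = [2, 7] / [3];  Q = [1, 3] / [2]
  Insert 1 (step 4): P = [1, 7] / [2] / [3];  Q = [1, 3] / [2] / [4]
  Insert 8 (step 5): P = [1, 7, 8] / [2] / [3];  Q = [1, 3, 5] / [2] / [4]
  Insert 4 (step 6): P = [1, 4, 8] / [2, 7] / [3];  Q = [1, 3, 5] / [2, 6] / [4]
  Insert 5 (step 7): P = [1, 4, 5] / [2, 7, 8] / [3];  Q = [1, 3, 5] / [2, 6, 7] / [4]
  Insert 6 (step 8): P = [1, 4, 5, 6] / [2, 7, 8] / [3];  Q = [1, 3, 5, 8] / [2, 6, 7] / [4]
Final shape: (4, 3, 1).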